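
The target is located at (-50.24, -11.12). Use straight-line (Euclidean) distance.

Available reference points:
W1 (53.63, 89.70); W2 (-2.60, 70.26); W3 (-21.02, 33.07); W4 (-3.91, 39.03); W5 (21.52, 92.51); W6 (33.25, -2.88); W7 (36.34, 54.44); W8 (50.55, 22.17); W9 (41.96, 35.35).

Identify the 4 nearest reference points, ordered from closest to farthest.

W3, W4, W6, W2

Distances from (-50.24, -11.12):
W1: √((103.87)² + (100.82)²) = √(10788.9769 + 10164.6724) = 144.75
W2: √((47.64)² + (81.38)²) = √(2269.5696 + 6622.7044) = 94.30
W3: √((29.22)² + (44.19)²) = √(853.8084 + 1952.7561) = 52.98
W4: √((46.33)² + (50.15)²) = √(2146.4689 + 2515.0225) = 68.28
W5: √((71.76)² + (103.63)²) = √(5149.4976 + 10739.1769) = 126.05
W6: √((83.49)² + (8.24)²) = √(6970.5801 + 67.8976) = 83.90
W7: √((86.58)² + (65.56)²) = √(7496.0964 + 4298.1136) = 108.60
W8: √((100.79)² + (33.29)²) = √(10158.6241 + 1108.2241) = 106.15
W9: √((92.20)² + (46.47)²) = √(8500.8400 + 2159.4609) = 103.25
Sorted: W3 (52.98) < W4 (68.28) < W6 (83.90) < W2 (94.30) < W9 (103.25) < W8 (106.15) < …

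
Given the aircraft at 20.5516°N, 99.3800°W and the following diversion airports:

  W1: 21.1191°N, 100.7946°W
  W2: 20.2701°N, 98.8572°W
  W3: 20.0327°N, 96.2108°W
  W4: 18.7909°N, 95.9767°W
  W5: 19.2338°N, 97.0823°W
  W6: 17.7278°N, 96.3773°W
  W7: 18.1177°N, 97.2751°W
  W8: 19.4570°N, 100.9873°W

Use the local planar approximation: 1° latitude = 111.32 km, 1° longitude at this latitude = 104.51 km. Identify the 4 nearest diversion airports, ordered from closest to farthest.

W2, W1, W8, W5

Distances from 20.5516°N, 99.3800°W:
W1: √((0.5675·111.32)² + (-1.4146·104.51)²) = √(3990.966911 + 21856.620065) = 160.7718 km
W2: √((-0.2815·111.32)² + (0.5228·104.51)²) = √(981.981246 + 2985.292249) = 62.9863 km
W3: √((-0.5189·111.32)² + (3.1692·104.51)²) = √(3336.673689 + 109702.112312) = 336.2124 km
W4: √((-1.7607·111.32)² + (3.4033·104.51)²) = √(38416.440609 + 126507.467812) = 406.1082 km
W5: √((-1.3178·111.32)² + (2.2977·104.51)²) = √(21520.155333 + 57663.678550) = 281.3962 km
W6: √((-2.8238·111.32)² + (3.0027·104.51)²) = √(98813.040560 + 98478.082433) = 444.1747 km
W7: √((-2.4339·111.32)² + (2.1049·104.51)²) = √(73409.430809 + 48392.563846) = 349.0014 km
W8: √((-1.0946·111.32)² + (-1.6073·104.51)²) = √(14847.635007 + 28216.918572) = 207.5200 km
Sorted: W2 (62.9863 km) < W1 (160.7718 km) < W8 (207.5200 km) < W5 (281.3962 km) < W3 (336.2124 km) < W7 (349.0014 km) < …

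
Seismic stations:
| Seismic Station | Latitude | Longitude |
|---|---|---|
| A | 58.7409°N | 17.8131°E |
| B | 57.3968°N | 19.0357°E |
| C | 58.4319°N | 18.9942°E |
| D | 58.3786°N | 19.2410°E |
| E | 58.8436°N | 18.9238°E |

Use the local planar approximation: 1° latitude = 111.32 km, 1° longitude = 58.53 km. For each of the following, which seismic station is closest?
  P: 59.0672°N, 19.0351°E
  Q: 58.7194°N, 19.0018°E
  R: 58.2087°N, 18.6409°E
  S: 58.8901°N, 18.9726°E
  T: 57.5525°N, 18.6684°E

P at 59.0672°N, 19.0351°E:
  A: √((-0.3263·111.32)² + (-1.2220·58.53)²) = √(1319.412344 + 5115.633940) = 80.2187 km
  B: √((-1.6704·111.32)² + (0.0006·58.53)²) = √(34577.003824 + 0.001233) = 185.9489 km
  C: √((-0.6353·111.32)² + (-0.0409·58.53)²) = √(5001.544141 + 5.730647) = 70.7621 km
  D: √((-0.6886·111.32)² + (0.2059·58.53)²) = √(5875.981666 + 145.234482) = 77.5965 km
  E: √((-0.2236·111.32)² + (-0.1113·58.53)²) = √(619.569448 + 42.437264) = 25.7295 km
  → nearest: E (25.7295 km)
Q at 58.7194°N, 19.0018°E:
  A: √((0.0215·111.32)² + (-1.1887·58.53)²) = √(5.728268 + 4840.626496) = 69.6158 km
  B: √((-1.3226·111.32)² + (0.0339·58.53)²) = √(21677.212354 + 3.936919) = 147.2452 km
  C: √((-0.2875·111.32)² + (-0.0076·58.53)²) = √(1024.288020 + 0.197872) = 32.0076 km
  D: √((-0.3408·111.32)² + (0.2392·58.53)²) = √(1439.280918 + 196.010528) = 40.4387 km
  E: √((0.1242·111.32)² + (-0.0780·58.53)²) = √(191.156727 + 20.842329) = 14.5602 km
  → nearest: E (14.5602 km)
R at 58.2087°N, 18.6409°E:
  A: √((0.5322·111.32)² + (-0.8278·58.53)²) = √(3509.911254 + 2347.512386) = 76.5338 km
  B: √((-0.8119·111.32)² + (0.3948·58.53)²) = √(8168.672379 + 533.963211) = 93.2879 km
  C: √((0.2232·111.32)² + (0.3533·58.53)²) = √(617.354724 + 427.606524) = 32.3259 km
  D: √((0.1699·111.32)² + (0.6001·58.53)²) = √(357.711706 + 1233.685050) = 39.8923 km
  E: √((0.6349·111.32)² + (0.2829·58.53)²) = √(4995.247941 + 274.171901) = 72.5908 km
  → nearest: C (32.3259 km)
S at 58.8901°N, 18.9726°E:
  A: √((-0.1492·111.32)² + (-1.1595·58.53)²) = √(275.857021 + 4605.730841) = 69.8684 km
  B: √((-1.4933·111.32)² + (0.0631·58.53)²) = √(27633.794621 + 13.640044) = 166.2752 km
  C: √((-0.4582·111.32)² + (0.0216·58.53)²) = √(2601.696095 + 1.598323) = 51.0225 km
  D: √((-0.5115·111.32)² + (0.2684·58.53)²) = √(3242.184098 + 246.786882) = 59.0675 km
  E: √((-0.0465·111.32)² + (-0.0488·58.53)²) = √(26.794910 + 8.158244) = 5.9121 km
  → nearest: E (5.9121 km)
T at 57.5525°N, 18.6684°E:
  A: √((1.1884·111.32)² + (-0.8553·58.53)²) = √(17501.355298 + 2506.074586) = 141.4476 km
  B: √((-0.1557·111.32)² + (0.3673·58.53)²) = √(300.416388 + 462.166971) = 27.6149 km
  C: √((0.8794·111.32)² + (0.3258·58.53)²) = √(9583.393433 + 363.629583) = 99.7348 km
  D: √((0.8261·111.32)² + (0.5726·58.53)²) = √(8456.908654 + 1123.206830) = 97.8781 km
  E: √((1.2911·111.32)² + (0.2554·58.53)²) = √(20656.948062 + 223.459506) = 144.5005 km
  → nearest: B (27.6149 km)

P→E; Q→E; R→C; S→E; T→B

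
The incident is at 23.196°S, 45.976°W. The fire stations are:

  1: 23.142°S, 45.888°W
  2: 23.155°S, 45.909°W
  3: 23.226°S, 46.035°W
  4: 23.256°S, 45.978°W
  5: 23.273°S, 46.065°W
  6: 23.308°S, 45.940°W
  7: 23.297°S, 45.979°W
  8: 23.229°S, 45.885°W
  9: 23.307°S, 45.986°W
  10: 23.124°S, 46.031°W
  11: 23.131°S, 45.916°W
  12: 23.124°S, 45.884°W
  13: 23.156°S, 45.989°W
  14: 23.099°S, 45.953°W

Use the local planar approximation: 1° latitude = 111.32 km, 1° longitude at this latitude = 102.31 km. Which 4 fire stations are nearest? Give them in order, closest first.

13, 4, 3, 2

Distances from 23.196°S, 45.976°W:
1: √((0.054·111.32)² + (0.088·102.31)²) = √(36.13549 + 81.05905) = 10.826 km
2: √((0.041·111.32)² + (0.067·102.31)²) = √(20.83119 + 46.98787) = 8.235 km
3: √((-0.030·111.32)² + (-0.059·102.31)²) = √(11.15293 + 36.43680) = 6.899 km
4: √((-0.060·111.32)² + (-0.002·102.31)²) = √(44.61171 + 0.04187) = 6.682 km
5: √((-0.077·111.32)² + (-0.089·102.31)²) = √(73.47301 + 82.91177) = 12.505 km
6: √((-0.112·111.32)² + (0.036·102.31)²) = √(155.44703 + 13.56567) = 13.000 km
7: √((-0.101·111.32)² + (-0.003·102.31)²) = √(126.41224 + 0.09421) = 11.248 km
8: √((-0.033·111.32)² + (0.091·102.31)²) = √(13.49504 + 86.68001) = 10.009 km
9: √((-0.111·111.32)² + (-0.010·102.31)²) = √(152.68359 + 1.04673) = 12.399 km
10: √((0.072·111.32)² + (-0.055·102.31)²) = √(64.24087 + 31.66369) = 9.793 km
11: √((0.065·111.32)² + (0.060·102.31)²) = √(52.35680 + 37.68241) = 9.489 km
12: √((0.072·111.32)² + (0.092·102.31)²) = √(64.24087 + 88.59553) = 12.363 km
13: √((0.040·111.32)² + (-0.013·102.31)²) = √(19.82743 + 1.76898) = 4.647 km
14: √((0.097·111.32)² + (0.023·102.31)²) = √(116.59767 + 5.53722) = 11.051 km
Sorted: 13 (4.647 km) < 4 (6.682 km) < 3 (6.899 km) < 2 (8.235 km) < 11 (9.489 km) < 10 (9.793 km) < …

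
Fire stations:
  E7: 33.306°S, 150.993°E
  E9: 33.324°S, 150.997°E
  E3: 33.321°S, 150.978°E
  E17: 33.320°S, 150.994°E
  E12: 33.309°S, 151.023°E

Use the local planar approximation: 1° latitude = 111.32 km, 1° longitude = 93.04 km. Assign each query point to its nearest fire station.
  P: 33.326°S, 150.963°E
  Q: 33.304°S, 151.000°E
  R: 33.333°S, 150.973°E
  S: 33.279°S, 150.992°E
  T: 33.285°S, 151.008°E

P at 33.326°S, 150.963°E:
  E7: 3.570 km
  E9: 3.171 km
  E3: 1.502 km
  E17: 2.961 km
  E12: 5.894 km
  → nearest: E3 (1.502 km)
Q at 33.304°S, 151.000°E:
  E7: 0.688 km
  E9: 2.244 km
  E3: 2.788 km
  E17: 1.867 km
  E12: 2.211 km
  → nearest: E7 (0.688 km)
R at 33.333°S, 150.973°E:
  E7: 3.535 km
  E9: 2.447 km
  E3: 1.415 km
  E17: 2.431 km
  E12: 5.365 km
  → nearest: E3 (1.415 km)
S at 33.279°S, 150.992°E:
  E7: 3.007 km
  E9: 5.031 km
  E3: 4.853 km
  E17: 4.568 km
  E12: 4.413 km
  → nearest: E7 (3.007 km)
T at 33.285°S, 151.008°E:
  E7: 2.723 km
  E9: 4.460 km
  E3: 4.884 km
  E17: 4.108 km
  E12: 3.014 km
  → nearest: E7 (2.723 km)

P→E3; Q→E7; R→E3; S→E7; T→E7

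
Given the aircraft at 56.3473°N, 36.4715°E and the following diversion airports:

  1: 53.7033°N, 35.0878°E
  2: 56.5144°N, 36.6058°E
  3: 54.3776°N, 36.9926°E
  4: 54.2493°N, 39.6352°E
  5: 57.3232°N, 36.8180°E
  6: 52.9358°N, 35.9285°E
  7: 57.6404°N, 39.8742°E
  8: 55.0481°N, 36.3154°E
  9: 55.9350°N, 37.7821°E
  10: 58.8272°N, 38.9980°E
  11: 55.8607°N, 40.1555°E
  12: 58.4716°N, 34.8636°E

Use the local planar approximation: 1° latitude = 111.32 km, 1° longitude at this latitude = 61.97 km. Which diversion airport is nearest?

Distances from 56.3473°N, 36.4715°E:
1: √((-2.6440·111.32)² + (-1.3837·61.97)²) = √(86630.195993 + 7352.700468) = 306.5663 km
2: √((0.1671·111.32)² + (0.1343·61.97)²) = √(346.018481 + 69.265188) = 20.3785 km
3: √((-1.9697·111.32)² + (0.5211·61.97)²) = √(48078.019043 + 1042.809883) = 221.6322 km
4: √((-2.0980·111.32)² + (3.1637·61.97)²) = √(54545.303556 + 38437.362657) = 304.9306 km
5: √((0.9759·111.32)² + (0.3465·61.97)²) = √(11802.038617 + 461.072765) = 110.7389 km
6: √((-3.4115·111.32)² + (-0.5430·61.97)²) = √(144223.870541 + 1132.302983) = 381.2560 km
7: √((1.2931·111.32)² + (3.4027·61.97)²) = √(20720.995611 + 44464.182757) = 255.3139 km
8: √((-1.2992·111.32)² + (-0.1561·61.97)²) = √(20916.952931 + 93.576931) = 144.9501 km
9: √((-0.4123·111.32)² + (1.3106·61.97)²) = √(2106.556272 + 6596.344357) = 93.2893 km
10: √((2.4799·111.32)² + (2.5265·61.97)²) = √(76210.486238 + 24513.289682) = 317.3701 km
11: √((-0.4866·111.32)² + (3.6840·61.97)²) = √(2934.206025 + 52119.739374) = 234.6358 km
12: √((2.1243·111.32)² + (-1.6079·61.97)²) = √(55921.407474 + 9928.441077) = 256.6123 km
Minimum: 2 at 20.3785 km.

2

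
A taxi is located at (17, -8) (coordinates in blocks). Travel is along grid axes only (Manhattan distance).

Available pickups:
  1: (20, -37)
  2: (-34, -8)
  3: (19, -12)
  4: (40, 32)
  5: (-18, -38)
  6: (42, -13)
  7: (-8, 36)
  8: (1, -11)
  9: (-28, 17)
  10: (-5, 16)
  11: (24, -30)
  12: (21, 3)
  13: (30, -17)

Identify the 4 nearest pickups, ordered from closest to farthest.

Distances from (17, -8):
1: 32 blocks
2: 51 blocks
3: 6 blocks
4: 63 blocks
5: 65 blocks
6: 30 blocks
7: 69 blocks
8: 19 blocks
9: 70 blocks
10: 46 blocks
11: 29 blocks
12: 15 blocks
13: 22 blocks
Sorted: 3 (6 blocks) < 12 (15 blocks) < 8 (19 blocks) < 13 (22 blocks) < 11 (29 blocks) < 6 (30 blocks) < …

3, 12, 8, 13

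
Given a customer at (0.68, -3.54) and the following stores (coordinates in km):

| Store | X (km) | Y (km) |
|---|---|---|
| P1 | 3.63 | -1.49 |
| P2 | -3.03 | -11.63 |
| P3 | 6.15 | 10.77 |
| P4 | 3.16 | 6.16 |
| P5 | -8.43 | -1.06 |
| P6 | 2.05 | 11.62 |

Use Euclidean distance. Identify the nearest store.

Distances from (0.68, -3.54):
P1: 3.59 km
P2: 8.90 km
P3: 15.32 km
P4: 10.01 km
P5: 9.44 km
P6: 15.22 km
Minimum: P1 at 3.59 km.

P1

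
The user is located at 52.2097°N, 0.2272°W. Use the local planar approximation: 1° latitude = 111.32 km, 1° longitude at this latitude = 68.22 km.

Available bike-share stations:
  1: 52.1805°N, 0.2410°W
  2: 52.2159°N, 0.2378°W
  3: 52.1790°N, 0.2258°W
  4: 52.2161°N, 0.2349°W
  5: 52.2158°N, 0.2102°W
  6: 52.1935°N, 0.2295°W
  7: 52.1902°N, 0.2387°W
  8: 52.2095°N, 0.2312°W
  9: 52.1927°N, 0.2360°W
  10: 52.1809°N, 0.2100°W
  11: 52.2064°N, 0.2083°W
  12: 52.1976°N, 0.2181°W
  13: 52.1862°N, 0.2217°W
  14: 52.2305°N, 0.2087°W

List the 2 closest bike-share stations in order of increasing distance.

8, 4

Distances from 52.2097°N, 0.2272°W:
1: 3.3841 km
2: 0.9996 km
3: 3.4189 km
4: 0.8852 km
5: 1.3439 km
6: 1.8102 km
7: 2.3082 km
8: 0.2738 km
9: 1.9854 km
10: 3.4140 km
11: 1.3407 km
12: 1.4831 km
13: 2.6428 km
14: 2.6371 km
Sorted: 8 (0.2738 km) < 4 (0.8852 km) < 2 (0.9996 km) < 11 (1.3407 km) < …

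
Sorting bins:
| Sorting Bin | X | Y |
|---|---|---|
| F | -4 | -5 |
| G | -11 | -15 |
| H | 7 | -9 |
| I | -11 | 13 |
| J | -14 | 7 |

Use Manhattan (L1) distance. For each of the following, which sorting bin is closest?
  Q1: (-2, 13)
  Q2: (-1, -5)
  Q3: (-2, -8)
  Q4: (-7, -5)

Q1 at (-2, 13):
  F: |-2| + |-18| = 2 + 18 = 20
  G: |-9| + |-28| = 9 + 28 = 37
  H: |9| + |-22| = 9 + 22 = 31
  I: |-9| + |0| = 9 + 0 = 9
  J: |-12| + |-6| = 12 + 6 = 18
  → nearest: I (9)
Q2 at (-1, -5):
  F: |-3| + |0| = 3 + 0 = 3
  G: |-10| + |-10| = 10 + 10 = 20
  H: |8| + |-4| = 8 + 4 = 12
  I: |-10| + |18| = 10 + 18 = 28
  J: |-13| + |12| = 13 + 12 = 25
  → nearest: F (3)
Q3 at (-2, -8):
  F: |-2| + |3| = 2 + 3 = 5
  G: |-9| + |-7| = 9 + 7 = 16
  H: |9| + |-1| = 9 + 1 = 10
  I: |-9| + |21| = 9 + 21 = 30
  J: |-12| + |15| = 12 + 15 = 27
  → nearest: F (5)
Q4 at (-7, -5):
  F: |3| + |0| = 3 + 0 = 3
  G: |-4| + |-10| = 4 + 10 = 14
  H: |14| + |-4| = 14 + 4 = 18
  I: |-4| + |18| = 4 + 18 = 22
  J: |-7| + |12| = 7 + 12 = 19
  → nearest: F (3)

Q1→I; Q2→F; Q3→F; Q4→F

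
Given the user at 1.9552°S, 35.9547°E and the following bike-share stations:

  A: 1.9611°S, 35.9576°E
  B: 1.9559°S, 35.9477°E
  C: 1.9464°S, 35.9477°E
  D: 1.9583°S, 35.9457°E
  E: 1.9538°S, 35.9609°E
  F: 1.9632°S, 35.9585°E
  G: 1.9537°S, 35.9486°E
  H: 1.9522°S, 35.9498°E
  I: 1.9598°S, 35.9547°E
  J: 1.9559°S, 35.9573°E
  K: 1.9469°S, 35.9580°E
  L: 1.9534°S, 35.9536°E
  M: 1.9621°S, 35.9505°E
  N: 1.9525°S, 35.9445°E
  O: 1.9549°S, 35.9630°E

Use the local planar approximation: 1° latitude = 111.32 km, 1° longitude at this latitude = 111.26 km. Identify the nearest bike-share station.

Distances from 1.9552°S, 35.9547°E:
A: √((-0.0059·111.32)² + (0.0029·111.26)²) = √(0.431370 + 0.104106) = 0.7318 km
B: √((-0.0007·111.32)² + (-0.0070·111.26)²) = √(0.006072 + 0.606561) = 0.7827 km
C: √((0.0088·111.32)² + (-0.0070·111.26)²) = √(0.959648 + 0.606561) = 1.2515 km
D: √((-0.0031·111.32)² + (-0.0090·111.26)²) = √(0.119088 + 1.002682) = 1.0591 km
E: √((0.0014·111.32)² + (0.0062·111.26)²) = √(0.024289 + 0.475841) = 0.7072 km
F: √((-0.0080·111.32)² + (0.0038·111.26)²) = √(0.793097 + 0.178750) = 0.9858 km
G: √((0.0015·111.32)² + (-0.0061·111.26)²) = √(0.027882 + 0.460615) = 0.6989 km
H: √((0.0030·111.32)² + (-0.0049·111.26)²) = √(0.111529 + 0.297215) = 0.6393 km
I: √((-0.0046·111.32)² + (0.0000·111.26)²) = √(0.262218 + 0.000000) = 0.5121 km
J: √((-0.0007·111.32)² + (0.0026·111.26)²) = √(0.006072 + 0.083681) = 0.2996 km
K: √((0.0083·111.32)² + (0.0033·111.26)²) = √(0.853695 + 0.134805) = 0.9942 km
L: √((0.0018·111.32)² + (-0.0011·111.26)²) = √(0.040151 + 0.014978) = 0.2348 km
M: √((-0.0069·111.32)² + (-0.0042·111.26)²) = √(0.589990 + 0.218362) = 0.8991 km
N: √((0.0027·111.32)² + (-0.0102·111.26)²) = √(0.090339 + 1.287889) = 1.1740 km
O: √((0.0003·111.32)² + (0.0083·111.26)²) = √(0.001115 + 0.852775) = 0.9241 km
Minimum: L at 0.2348 km.

L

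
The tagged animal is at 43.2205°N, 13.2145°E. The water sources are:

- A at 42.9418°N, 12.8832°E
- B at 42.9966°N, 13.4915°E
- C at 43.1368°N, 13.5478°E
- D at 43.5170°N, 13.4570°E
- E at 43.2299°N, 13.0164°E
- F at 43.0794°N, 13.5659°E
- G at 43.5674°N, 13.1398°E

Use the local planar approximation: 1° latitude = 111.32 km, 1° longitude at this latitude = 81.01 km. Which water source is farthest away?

A

Distances from 43.2205°N, 13.2145°E:
A: √((-0.2787·111.32)² + (-0.3313·81.01)²) = √(962.543427 + 720.311148) = 41.0226 km
B: √((-0.2239·111.32)² + (0.2770·81.01)²) = √(621.233093 + 503.543278) = 33.5377 km
C: √((-0.0837·111.32)² + (0.3333·81.01)²) = √(86.815508 + 729.034182) = 28.5631 km
D: √((0.2965·111.32)² + (0.2425·81.01)²) = √(1089.421121 + 385.923078) = 38.4102 km
E: √((0.0094·111.32)² + (-0.1981·81.01)²) = √(1.094970 + 257.540904) = 16.0822 km
F: √((-0.1411·111.32)² + (0.3514·81.01)²) = √(246.717765 + 810.365193) = 32.5128 km
G: √((0.3469·111.32)² + (-0.0747·81.01)²) = √(1491.265583 + 36.620011) = 39.0882 km
Maximum: A at 41.0226 km.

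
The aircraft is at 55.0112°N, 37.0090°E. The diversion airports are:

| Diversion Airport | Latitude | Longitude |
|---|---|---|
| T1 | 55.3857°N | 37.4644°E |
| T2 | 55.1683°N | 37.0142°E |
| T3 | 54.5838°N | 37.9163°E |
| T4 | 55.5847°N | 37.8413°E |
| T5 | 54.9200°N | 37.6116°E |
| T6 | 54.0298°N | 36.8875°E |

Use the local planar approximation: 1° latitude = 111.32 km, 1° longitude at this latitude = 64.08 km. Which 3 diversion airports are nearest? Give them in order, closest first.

Distances from 55.0112°N, 37.0090°E:
T1: 50.8880 km
T2: 17.4915 km
T3: 75.1260 km
T4: 83.1883 km
T5: 39.9269 km
T6: 109.5265 km
Sorted: T2 (17.4915 km) < T5 (39.9269 km) < T1 (50.8880 km) < T3 (75.1260 km) < T4 (83.1883 km) < …

T2, T5, T1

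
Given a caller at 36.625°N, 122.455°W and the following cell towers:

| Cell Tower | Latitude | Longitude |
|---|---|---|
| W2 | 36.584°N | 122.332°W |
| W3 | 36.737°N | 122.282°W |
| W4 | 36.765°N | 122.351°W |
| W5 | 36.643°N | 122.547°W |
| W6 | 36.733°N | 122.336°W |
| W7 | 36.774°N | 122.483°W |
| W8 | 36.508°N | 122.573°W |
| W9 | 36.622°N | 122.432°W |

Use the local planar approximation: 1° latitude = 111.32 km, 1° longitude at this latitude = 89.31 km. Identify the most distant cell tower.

Distances from 36.625°N, 122.455°W:
W2: √((-0.041·111.32)² + (0.123·89.31)²) = √(20.83119 + 120.67308) = 11.896 km
W3: √((0.112·111.32)² + (0.173·89.31)²) = √(155.44703 + 238.72197) = 19.854 km
W4: √((0.140·111.32)² + (0.104·89.31)²) = √(242.88599 + 86.27140) = 18.143 km
W5: √((0.018·111.32)² + (-0.092·89.31)²) = √(4.01505 + 67.51120) = 8.457 km
W6: √((0.108·111.32)² + (0.119·89.31)²) = √(144.54195 + 112.95205) = 16.047 km
W7: √((0.149·111.32)² + (-0.028·89.31)²) = √(275.11795 + 6.25340) = 16.774 km
W8: √((-0.117·111.32)² + (-0.118·89.31)²) = √(169.63604 + 111.06167) = 16.754 km
W9: √((-0.003·111.32)² + (0.023·89.31)²) = √(0.11153 + 4.21945) = 2.081 km
Maximum: W3 at 19.854 km.

W3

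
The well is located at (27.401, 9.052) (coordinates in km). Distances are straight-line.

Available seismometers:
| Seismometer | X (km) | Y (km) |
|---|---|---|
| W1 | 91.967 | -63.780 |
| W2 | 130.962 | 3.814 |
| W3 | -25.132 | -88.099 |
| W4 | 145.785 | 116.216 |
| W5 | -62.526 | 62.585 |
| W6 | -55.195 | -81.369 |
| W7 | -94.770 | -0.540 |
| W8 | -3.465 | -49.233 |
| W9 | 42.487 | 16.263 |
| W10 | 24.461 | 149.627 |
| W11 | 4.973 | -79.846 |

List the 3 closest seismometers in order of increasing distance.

W9, W8, W11

Distances from (27.401, 9.052):
W1: 97.331 km
W2: 103.693 km
W3: 110.445 km
W4: 159.684 km
W5: 104.655 km
W6: 122.467 km
W7: 122.547 km
W8: 65.953 km
W9: 16.721 km
W10: 140.606 km
W11: 91.684 km
Sorted: W9 (16.721 km) < W8 (65.953 km) < W11 (91.684 km) < W1 (97.331 km) < W2 (103.693 km) < …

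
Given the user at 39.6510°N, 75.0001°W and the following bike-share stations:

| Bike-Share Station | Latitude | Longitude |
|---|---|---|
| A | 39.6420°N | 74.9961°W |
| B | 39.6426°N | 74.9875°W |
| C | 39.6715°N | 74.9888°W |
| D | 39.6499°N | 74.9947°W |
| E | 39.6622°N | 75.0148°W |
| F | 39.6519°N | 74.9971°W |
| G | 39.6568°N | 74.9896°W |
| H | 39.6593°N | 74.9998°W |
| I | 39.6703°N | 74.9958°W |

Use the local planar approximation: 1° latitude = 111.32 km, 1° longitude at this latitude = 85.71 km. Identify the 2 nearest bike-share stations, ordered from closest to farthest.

Distances from 39.6510°N, 75.0001°W:
A: √((-0.0090·111.32)² + (0.0040·85.71)²) = √(1.003764 + 0.117539) = 1.0589 km
B: √((-0.0084·111.32)² + (0.0126·85.71)²) = √(0.874390 + 1.166283) = 1.4285 km
C: √((0.0205·111.32)² + (0.0113·85.71)²) = √(5.207798 + 0.938037) = 2.4791 km
D: √((-0.0011·111.32)² + (0.0054·85.71)²) = √(0.014994 + 0.214215) = 0.4788 km
E: √((0.0112·111.32)² + (-0.0147·85.71)²) = √(1.554470 + 1.587441) = 1.7725 km
F: √((0.0009·111.32)² + (0.0030·85.71)²) = √(0.010038 + 0.066116) = 0.2760 km
G: √((0.0058·111.32)² + (0.0105·85.71)²) = √(0.416872 + 0.809919) = 1.1076 km
H: √((0.0083·111.32)² + (0.0003·85.71)²) = √(0.853695 + 0.000661) = 0.9243 km
I: √((0.0193·111.32)² + (0.0043·85.71)²) = √(4.615949 + 0.135831) = 2.1799 km
Sorted: F (0.2760 km) < D (0.4788 km) < H (0.9243 km) < A (1.0589 km) < …

F, D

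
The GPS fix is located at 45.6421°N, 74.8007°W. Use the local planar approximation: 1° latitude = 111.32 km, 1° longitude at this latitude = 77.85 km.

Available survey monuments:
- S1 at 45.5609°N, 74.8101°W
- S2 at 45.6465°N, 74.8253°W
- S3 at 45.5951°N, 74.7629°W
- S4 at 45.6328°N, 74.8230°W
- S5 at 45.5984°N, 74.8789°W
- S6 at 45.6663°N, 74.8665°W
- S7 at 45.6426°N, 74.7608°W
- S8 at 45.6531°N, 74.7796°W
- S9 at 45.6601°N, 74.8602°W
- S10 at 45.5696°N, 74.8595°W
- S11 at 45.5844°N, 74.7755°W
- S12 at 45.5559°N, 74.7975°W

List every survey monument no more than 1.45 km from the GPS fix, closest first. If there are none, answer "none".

none

Distances from 45.6421°N, 74.8007°W:
S1: √((-0.0812·111.32)² + (-0.0094·77.85)²) = √(81.706847 + 0.535517) = 9.0688 km
S2: √((0.0044·111.32)² + (-0.0246·77.85)²) = √(0.239912 + 3.667646) = 1.9768 km
S3: √((-0.0470·111.32)² + (0.0378·77.85)²) = √(27.374243 + 8.659660) = 6.0028 km
S4: √((-0.0093·111.32)² + (-0.0223·77.85)²) = √(1.071796 + 3.013887) = 2.0213 km
S5: √((-0.0437·111.32)² + (-0.0782·77.85)²) = √(23.665150 + 37.062161) = 7.7928 km
S6: √((0.0242·111.32)² + (-0.0658·77.85)²) = √(7.257334 + 26.240314) = 5.7877 km
S7: √((0.0005·111.32)² + (0.0399·77.85)²) = √(0.003098 + 9.648572) = 3.1067 km
S8: √((0.0110·111.32)² + (0.0211·77.85)²) = √(1.499449 + 2.698250) = 2.0488 km
S9: √((0.0180·111.32)² + (-0.0595·77.85)²) = √(4.015054 + 21.456119) = 5.0469 km
S10: √((-0.0725·111.32)² + (-0.0588·77.85)²) = √(65.136198 + 20.954239) = 9.2785 km
S11: √((-0.0577·111.32)² + (0.0252·77.85)²) = √(41.257036 + 3.848738) = 6.7161 km
S12: √((-0.0862·111.32)² + (0.0032·77.85)²) = √(92.079071 + 0.062061) = 9.5990 km
Threshold 1.45 km: none within range.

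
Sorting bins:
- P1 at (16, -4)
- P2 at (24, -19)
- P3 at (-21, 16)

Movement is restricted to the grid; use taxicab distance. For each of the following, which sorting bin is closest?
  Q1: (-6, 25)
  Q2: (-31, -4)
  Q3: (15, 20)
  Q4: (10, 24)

Q1→P3; Q2→P3; Q3→P1; Q4→P1

Q1 at (-6, 25):
  P1: |22| + |-29| = 22 + 29 = 51
  P2: |30| + |-44| = 30 + 44 = 74
  P3: |-15| + |-9| = 15 + 9 = 24
  → nearest: P3 (24)
Q2 at (-31, -4):
  P1: |47| + |0| = 47 + 0 = 47
  P2: |55| + |-15| = 55 + 15 = 70
  P3: |10| + |20| = 10 + 20 = 30
  → nearest: P3 (30)
Q3 at (15, 20):
  P1: |1| + |-24| = 1 + 24 = 25
  P2: |9| + |-39| = 9 + 39 = 48
  P3: |-36| + |-4| = 36 + 4 = 40
  → nearest: P1 (25)
Q4 at (10, 24):
  P1: |6| + |-28| = 6 + 28 = 34
  P2: |14| + |-43| = 14 + 43 = 57
  P3: |-31| + |-8| = 31 + 8 = 39
  → nearest: P1 (34)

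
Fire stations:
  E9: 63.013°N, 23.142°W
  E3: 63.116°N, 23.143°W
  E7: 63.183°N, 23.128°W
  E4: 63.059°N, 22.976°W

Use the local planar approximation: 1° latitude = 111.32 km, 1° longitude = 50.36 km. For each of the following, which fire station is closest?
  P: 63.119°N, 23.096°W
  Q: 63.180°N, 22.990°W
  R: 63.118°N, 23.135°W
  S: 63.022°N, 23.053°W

P→E3; Q→E7; R→E3; S→E9

P at 63.119°N, 23.096°W:
  E9: √((-0.106·111.32)² + (-0.046·50.36)²) = √(139.23811 + 5.36645) = 12.025 km
  E3: √((-0.003·111.32)² + (-0.047·50.36)²) = √(0.11153 + 5.60231) = 2.390 km
  E7: √((0.064·111.32)² + (-0.032·50.36)²) = √(50.75822 + 2.59700) = 7.304 km
  E4: √((-0.060·111.32)² + (0.120·50.36)²) = √(44.61171 + 36.52027) = 9.007 km
  → nearest: E3 (2.390 km)
Q at 63.180°N, 22.990°W:
  E9: √((-0.167·111.32)² + (-0.152·50.36)²) = √(345.60446 + 58.59474) = 20.105 km
  E3: √((-0.064·111.32)² + (-0.153·50.36)²) = √(50.75822 + 59.36826) = 10.494 km
  E7: √((0.003·111.32)² + (-0.138·50.36)²) = √(0.11153 + 48.29805) = 6.958 km
  E4: √((-0.121·111.32)² + (0.014·50.36)²) = √(181.43336 + 0.49708) = 13.488 km
  → nearest: E7 (6.958 km)
R at 63.118°N, 23.135°W:
  E9: √((-0.105·111.32)² + (-0.007·50.36)²) = √(136.62337 + 0.12427) = 11.694 km
  E3: √((-0.002·111.32)² + (-0.008·50.36)²) = √(0.04957 + 0.16231) = 0.460 km
  E7: √((0.065·111.32)² + (0.007·50.36)²) = √(52.35680 + 0.12427) = 7.244 km
  E4: √((-0.059·111.32)² + (0.159·50.36)²) = √(43.13705 + 64.11589) = 10.356 km
  → nearest: E3 (0.460 km)
S at 63.022°N, 23.053°W:
  E9: √((-0.009·111.32)² + (-0.089·50.36)²) = √(1.00376 + 20.08868) = 4.593 km
  E3: √((0.094·111.32)² + (-0.090·50.36)²) = √(109.49697 + 20.54265) = 11.403 km
  E7: √((0.161·111.32)² + (-0.075·50.36)²) = √(321.21672 + 14.26573) = 18.316 km
  E4: √((0.037·111.32)² + (0.077·50.36)²) = √(16.96484 + 15.03671) = 5.657 km
  → nearest: E9 (4.593 km)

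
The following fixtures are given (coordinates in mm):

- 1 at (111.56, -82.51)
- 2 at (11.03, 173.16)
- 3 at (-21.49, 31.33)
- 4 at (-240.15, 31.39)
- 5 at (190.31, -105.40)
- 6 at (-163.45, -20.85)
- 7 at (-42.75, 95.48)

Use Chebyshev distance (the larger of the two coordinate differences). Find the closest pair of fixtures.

Pairwise distances:
1–2: 255.67 mm
1–3: 133.05 mm
1–4: 351.71 mm
1–5: 78.75 mm
1–6: 275.01 mm
1–7: 177.99 mm
2–3: 141.83 mm
2–4: 251.18 mm
2–5: 278.56 mm
2–6: 194.01 mm
2–7: 77.68 mm
3–4: 218.66 mm
3–5: 211.80 mm
3–6: 141.96 mm
3–7: 64.15 mm
4–5: 430.46 mm
4–6: 76.70 mm
4–7: 197.40 mm
5–6: 353.76 mm
5–7: 233.06 mm
6–7: 120.70 mm
Closest pair: 3–7 at 64.15 mm.

3 and 7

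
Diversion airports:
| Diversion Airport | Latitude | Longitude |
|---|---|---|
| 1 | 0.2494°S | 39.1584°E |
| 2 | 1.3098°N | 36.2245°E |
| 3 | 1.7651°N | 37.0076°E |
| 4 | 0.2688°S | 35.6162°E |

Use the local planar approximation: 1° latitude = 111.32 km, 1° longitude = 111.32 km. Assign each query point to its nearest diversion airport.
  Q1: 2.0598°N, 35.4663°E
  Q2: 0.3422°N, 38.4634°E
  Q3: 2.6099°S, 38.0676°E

Q1→2; Q2→1; Q3→1

Q1 at 2.0598°N, 35.4663°E:
  1: 484.7728 km
  2: 118.7199 km
  3: 174.6857 km
  4: 259.7563 km
  → nearest: 2 (118.7199 km)
Q2 at 0.3422°N, 38.4634°E:
  1: 101.6014 km
  2: 271.5141 km
  3: 226.6120 km
  4: 324.1662 km
  → nearest: 1 (101.6014 km)
Q3 at 2.6099°S, 38.0676°E:
  1: 289.4706 km
  2: 482.1720 km
  3: 501.1159 km
  4: 377.3421 km
  → nearest: 1 (289.4706 km)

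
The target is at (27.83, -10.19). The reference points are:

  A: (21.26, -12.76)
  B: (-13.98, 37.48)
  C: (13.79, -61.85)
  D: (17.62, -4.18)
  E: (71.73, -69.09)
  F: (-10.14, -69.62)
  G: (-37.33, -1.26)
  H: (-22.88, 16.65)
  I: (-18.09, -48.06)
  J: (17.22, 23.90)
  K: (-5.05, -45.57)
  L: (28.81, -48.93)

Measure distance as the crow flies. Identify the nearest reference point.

A

Distances from (27.83, -10.19):
A: √((-6.57)² + (-2.57)²) = √(43.1649 + 6.6049) = 7.05
B: √((-41.81)² + (47.67)²) = √(1748.0761 + 2272.4289) = 63.41
C: √((-14.04)² + (-51.66)²) = √(197.1216 + 2668.7556) = 53.53
D: √((-10.21)² + (6.01)²) = √(104.2441 + 36.1201) = 11.85
E: √((43.90)² + (-58.90)²) = √(1927.2100 + 3469.2100) = 73.46
F: √((-37.97)² + (-59.43)²) = √(1441.7209 + 3531.9249) = 70.52
G: √((-65.16)² + (8.93)²) = √(4245.8256 + 79.7449) = 65.77
H: √((-50.71)² + (26.84)²) = √(2571.5041 + 720.3856) = 57.37
I: √((-45.92)² + (-37.87)²) = √(2108.6464 + 1434.1369) = 59.52
J: √((-10.61)² + (34.09)²) = √(112.5721 + 1162.1281) = 35.70
K: √((-32.88)² + (-35.38)²) = √(1081.0944 + 1251.7444) = 48.30
L: √((0.98)² + (-38.74)²) = √(0.9604 + 1500.7876) = 38.75
Minimum: A at 7.05.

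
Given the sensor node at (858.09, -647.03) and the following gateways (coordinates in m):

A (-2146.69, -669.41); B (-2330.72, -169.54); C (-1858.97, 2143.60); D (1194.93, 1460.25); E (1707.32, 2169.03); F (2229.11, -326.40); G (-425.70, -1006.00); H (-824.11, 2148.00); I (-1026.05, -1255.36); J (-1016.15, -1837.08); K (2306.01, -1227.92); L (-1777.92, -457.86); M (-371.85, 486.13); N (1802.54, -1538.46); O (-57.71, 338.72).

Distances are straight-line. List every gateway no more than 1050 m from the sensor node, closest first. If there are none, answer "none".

Distances from (858.09, -647.03):
A: 3004.86 m
B: 3224.36 m
C: 3894.87 m
D: 2134.03 m
E: 2941.32 m
F: 1408.01 m
G: 1333.03 m
H: 3262.21 m
I: 1979.91 m
J: 2220.13 m
K: 1560.10 m
L: 2642.79 m
M: 1672.36 m
N: 1298.70 m
O: 1345.51 m
Threshold 1050 m: none within range.

none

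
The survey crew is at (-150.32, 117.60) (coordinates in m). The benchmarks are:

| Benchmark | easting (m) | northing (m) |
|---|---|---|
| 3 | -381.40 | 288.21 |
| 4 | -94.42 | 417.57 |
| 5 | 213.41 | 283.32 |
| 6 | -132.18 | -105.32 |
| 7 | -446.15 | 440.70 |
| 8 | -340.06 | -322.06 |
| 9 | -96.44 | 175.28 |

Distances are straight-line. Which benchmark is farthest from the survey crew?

8

Distances from (-150.32, 117.60):
3: 287.24 m
4: 305.13 m
5: 399.70 m
6: 223.66 m
7: 438.07 m
8: 478.86 m
9: 78.93 m
Maximum: 8 at 478.86 m.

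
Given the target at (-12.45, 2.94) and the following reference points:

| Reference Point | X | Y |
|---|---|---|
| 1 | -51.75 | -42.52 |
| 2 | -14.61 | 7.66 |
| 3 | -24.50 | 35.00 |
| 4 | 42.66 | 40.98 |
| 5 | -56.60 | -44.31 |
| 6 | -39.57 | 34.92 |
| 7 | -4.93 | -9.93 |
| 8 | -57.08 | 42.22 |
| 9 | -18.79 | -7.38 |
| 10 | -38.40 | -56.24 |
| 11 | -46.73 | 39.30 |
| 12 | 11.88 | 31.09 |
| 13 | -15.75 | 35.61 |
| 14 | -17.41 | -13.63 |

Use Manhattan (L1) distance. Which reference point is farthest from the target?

4

Distances from (-12.45, 2.94):
1: 84.76
2: 6.88
3: 44.11
4: 93.15
5: 91.40
6: 59.10
7: 20.39
8: 83.91
9: 16.66
10: 85.13
11: 70.64
12: 52.48
13: 35.97
14: 21.53
Maximum: 4 at 93.15.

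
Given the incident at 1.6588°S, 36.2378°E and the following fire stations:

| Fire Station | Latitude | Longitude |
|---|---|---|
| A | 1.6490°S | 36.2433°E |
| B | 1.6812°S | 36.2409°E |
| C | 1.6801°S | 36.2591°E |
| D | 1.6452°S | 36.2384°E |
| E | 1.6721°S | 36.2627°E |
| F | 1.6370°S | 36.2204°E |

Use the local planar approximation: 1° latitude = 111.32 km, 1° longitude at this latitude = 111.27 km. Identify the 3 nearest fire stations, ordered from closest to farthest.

Distances from 1.6588°S, 36.2378°E:
A: √((0.0098·111.32)² + (0.0055·111.27)²) = √(1.190141 + 0.374526) = 1.2509 km
B: √((-0.0224·111.32)² + (0.0031·111.27)²) = √(6.217881 + 0.118982) = 2.5173 km
C: √((-0.0213·111.32)² + (0.0213·111.27)²) = √(5.622191 + 5.617142) = 3.3525 km
D: √((0.0136·111.32)² + (0.0006·111.27)²) = √(2.292051 + 0.004457) = 1.5154 km
E: √((-0.0133·111.32)² + (0.0249·111.27)²) = √(2.192046 + 7.676352) = 3.1414 km
F: √((0.0218·111.32)² + (-0.0174·111.27)²) = √(5.889242 + 3.748475) = 3.1045 km
Sorted: A (1.2509 km) < D (1.5154 km) < B (2.5173 km) < F (3.1045 km) < E (3.1414 km) < …

A, D, B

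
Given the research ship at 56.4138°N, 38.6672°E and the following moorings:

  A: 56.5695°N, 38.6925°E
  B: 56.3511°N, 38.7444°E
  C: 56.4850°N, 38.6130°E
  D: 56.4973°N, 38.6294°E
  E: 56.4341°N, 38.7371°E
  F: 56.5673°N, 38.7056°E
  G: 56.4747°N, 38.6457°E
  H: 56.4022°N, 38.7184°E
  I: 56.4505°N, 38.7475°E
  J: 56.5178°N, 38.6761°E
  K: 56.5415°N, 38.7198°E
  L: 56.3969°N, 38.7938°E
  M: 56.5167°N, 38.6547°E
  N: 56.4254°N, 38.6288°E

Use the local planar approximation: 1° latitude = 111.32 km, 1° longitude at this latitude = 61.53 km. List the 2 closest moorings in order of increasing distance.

N, H

Distances from 56.4138°N, 38.6672°E:
A: 17.4023 km
B: 8.4428 km
C: 8.5990 km
D: 9.5818 km
E: 4.8585 km
F: 17.2502 km
G: 6.9073 km
H: 3.4047 km
I: 6.4112 km
J: 11.5902 km
K: 14.5793 km
L: 8.0137 km
M: 11.4806 km
N: 2.6926 km
Sorted: N (2.6926 km) < H (3.4047 km) < E (4.8585 km) < I (6.4112 km) < …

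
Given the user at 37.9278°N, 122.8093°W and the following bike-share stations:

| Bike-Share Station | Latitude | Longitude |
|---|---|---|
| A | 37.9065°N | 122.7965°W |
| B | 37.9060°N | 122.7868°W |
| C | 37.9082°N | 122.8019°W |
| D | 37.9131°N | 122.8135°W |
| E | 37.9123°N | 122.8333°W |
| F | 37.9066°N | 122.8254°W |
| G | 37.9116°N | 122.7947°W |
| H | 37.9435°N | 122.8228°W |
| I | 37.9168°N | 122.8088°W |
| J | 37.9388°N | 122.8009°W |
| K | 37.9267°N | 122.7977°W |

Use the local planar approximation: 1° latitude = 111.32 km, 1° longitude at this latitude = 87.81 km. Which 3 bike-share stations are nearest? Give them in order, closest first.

Distances from 37.9278°N, 122.8093°W:
A: √((-0.0213·111.32)² + (0.0128·87.81)²) = √(5.622191 + 1.263304) = 2.6240 km
B: √((-0.0218·111.32)² + (0.0225·87.81)²) = √(5.889242 + 3.903489) = 3.1293 km
C: √((-0.0196·111.32)² + (0.0074·87.81)²) = √(4.760565 + 0.422232) = 2.2766 km
D: √((-0.0147·111.32)² + (-0.0042·87.81)²) = √(2.677818 + 0.136015) = 1.6774 km
E: √((-0.0155·111.32)² + (-0.0240·87.81)²) = √(2.977212 + 4.441303) = 2.7237 km
F: √((-0.0212·111.32)² + (-0.0161·87.81)²) = √(5.569524 + 1.998664) = 2.7510 km
G: √((-0.0162·111.32)² + (0.0146·87.81)²) = √(3.252194 + 1.643591) = 2.2126 km
H: √((0.0157·111.32)² + (-0.0135·87.81)²) = √(3.054539 + 1.405256) = 2.1118 km
I: √((-0.0110·111.32)² + (0.0005·87.81)²) = √(1.499449 + 0.001928) = 1.2253 km
J: √((0.0110·111.32)² + (0.0084·87.81)²) = √(1.499449 + 0.544060) = 1.4295 km
K: √((-0.0011·111.32)² + (0.0116·87.81)²) = √(0.014994 + 1.037538) = 1.0259 km
Sorted: K (1.0259 km) < I (1.2253 km) < J (1.4295 km) < D (1.6774 km) < H (2.1118 km) < …

K, I, J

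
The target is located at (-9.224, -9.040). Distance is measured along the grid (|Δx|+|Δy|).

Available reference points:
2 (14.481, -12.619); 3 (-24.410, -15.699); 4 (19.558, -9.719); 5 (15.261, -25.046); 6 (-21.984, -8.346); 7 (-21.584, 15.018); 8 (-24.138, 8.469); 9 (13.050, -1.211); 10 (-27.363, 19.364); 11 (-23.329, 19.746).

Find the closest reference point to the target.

Distances from (-9.224, -9.040):
2: |23.705| + |-3.579| = 23.705 + 3.579 = 27.284
3: |-15.186| + |-6.659| = 15.186 + 6.659 = 21.845
4: |28.782| + |-0.679| = 28.782 + 0.679 = 29.461
5: |24.485| + |-16.006| = 24.485 + 16.006 = 40.491
6: |-12.760| + |0.694| = 12.760 + 0.694 = 13.454
7: |-12.360| + |24.058| = 12.360 + 24.058 = 36.418
8: |-14.914| + |17.509| = 14.914 + 17.509 = 32.423
9: |22.274| + |7.829| = 22.274 + 7.829 = 30.103
10: |-18.139| + |28.404| = 18.139 + 28.404 = 46.543
11: |-14.105| + |28.786| = 14.105 + 28.786 = 42.891
Minimum: 6 at 13.454.

6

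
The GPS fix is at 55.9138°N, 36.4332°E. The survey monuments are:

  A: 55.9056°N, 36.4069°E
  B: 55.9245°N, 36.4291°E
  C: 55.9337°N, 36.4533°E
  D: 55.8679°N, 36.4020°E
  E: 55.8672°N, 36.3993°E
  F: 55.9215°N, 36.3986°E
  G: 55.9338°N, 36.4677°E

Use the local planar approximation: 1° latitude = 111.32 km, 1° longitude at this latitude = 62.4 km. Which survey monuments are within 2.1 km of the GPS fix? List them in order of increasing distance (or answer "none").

B, A

Distances from 55.9138°N, 36.4332°E:
A: √((-0.0082·111.32)² + (-0.0263·62.4)²) = √(0.833248 + 2.693275) = 1.8779 km
B: √((0.0107·111.32)² + (-0.0041·62.4)²) = √(1.418776 + 0.065454) = 1.2183 km
C: √((0.0199·111.32)² + (0.0201·62.4)²) = √(4.907412 + 1.573118) = 2.5457 km
D: √((-0.0459·111.32)² + (-0.0312·62.4)²) = √(26.107890 + 3.790342) = 5.4679 km
E: √((-0.0466·111.32)² + (-0.0339·62.4)²) = √(26.910281 + 4.474748) = 5.6022 km
F: √((0.0077·111.32)² + (-0.0346·62.4)²) = √(0.734730 + 4.661454) = 2.3230 km
G: √((0.0200·111.32)² + (0.0345·62.4)²) = √(4.956857 + 4.634548) = 3.0970 km
Threshold 2.1 km: B (1.2183 km), A (1.8779 km) are within range.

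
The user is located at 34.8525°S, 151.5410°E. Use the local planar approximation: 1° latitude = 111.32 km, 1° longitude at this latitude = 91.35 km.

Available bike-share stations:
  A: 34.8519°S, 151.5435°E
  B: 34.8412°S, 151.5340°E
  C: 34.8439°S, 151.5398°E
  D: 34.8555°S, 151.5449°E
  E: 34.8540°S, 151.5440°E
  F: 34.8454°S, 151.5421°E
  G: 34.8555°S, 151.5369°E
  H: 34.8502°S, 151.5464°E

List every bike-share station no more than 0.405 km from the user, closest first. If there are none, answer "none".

A, E

Distances from 34.8525°S, 151.5410°E:
A: √((0.0006·111.32)² + (0.0025·91.35)²) = √(0.004461 + 0.052155) = 0.2379 km
B: √((0.0113·111.32)² + (-0.0070·91.35)²) = √(1.582353 + 0.408896) = 1.4111 km
C: √((0.0086·111.32)² + (-0.0012·91.35)²) = √(0.916523 + 0.012017) = 0.9636 km
D: √((-0.0030·111.32)² + (0.0039·91.35)²) = √(0.111529 + 0.126925) = 0.4883 km
E: √((-0.0015·111.32)² + (0.0030·91.35)²) = √(0.027882 + 0.075103) = 0.3209 km
F: √((0.0071·111.32)² + (0.0011·91.35)²) = √(0.624688 + 0.010097) = 0.7967 km
G: √((-0.0030·111.32)² + (-0.0041·91.35)²) = √(0.111529 + 0.140276) = 0.5018 km
H: √((0.0023·111.32)² + (0.0054·91.35)²) = √(0.065554 + 0.243335) = 0.5558 km
Threshold 0.405 km: A (0.2379 km), E (0.3209 km) are within range.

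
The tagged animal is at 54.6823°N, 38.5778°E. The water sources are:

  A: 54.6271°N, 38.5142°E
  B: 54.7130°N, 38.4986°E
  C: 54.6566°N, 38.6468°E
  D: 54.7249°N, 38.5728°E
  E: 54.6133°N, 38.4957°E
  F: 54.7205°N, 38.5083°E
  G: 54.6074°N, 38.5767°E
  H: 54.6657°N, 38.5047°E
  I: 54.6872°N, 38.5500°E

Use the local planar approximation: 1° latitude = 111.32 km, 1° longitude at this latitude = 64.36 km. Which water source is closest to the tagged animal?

Distances from 54.6823°N, 38.5778°E:
A: √((-0.0552·111.32)² + (-0.0636·64.36)²) = √(37.759354 + 16.755072) = 7.3834 km
B: √((0.0307·111.32)² + (-0.0792·64.36)²) = √(11.679470 + 25.982590) = 6.1369 km
C: √((-0.0257·111.32)² + (0.0690·64.36)²) = √(8.184886 + 19.721060) = 5.2826 km
D: √((0.0426·111.32)² + (-0.0050·64.36)²) = √(22.488764 + 0.103555) = 4.7531 km
E: √((-0.0690·111.32)² + (-0.0821·64.36)²) = √(58.998990 + 27.920191) = 9.3230 km
F: √((0.0382·111.32)² + (-0.0695·64.36)²) = √(18.083110 + 20.007908) = 6.1718 km
G: √((-0.0749·111.32)² + (-0.0011·64.36)²) = √(69.520043 + 0.005012) = 8.3382 km
H: √((-0.0166·111.32)² + (-0.0731·64.36)²) = √(3.414779 + 22.134353) = 5.0546 km
I: √((0.0049·111.32)² + (-0.0278·64.36)²) = √(0.297535 + 3.201265) = 1.8705 km
Minimum: I at 1.8705 km.

I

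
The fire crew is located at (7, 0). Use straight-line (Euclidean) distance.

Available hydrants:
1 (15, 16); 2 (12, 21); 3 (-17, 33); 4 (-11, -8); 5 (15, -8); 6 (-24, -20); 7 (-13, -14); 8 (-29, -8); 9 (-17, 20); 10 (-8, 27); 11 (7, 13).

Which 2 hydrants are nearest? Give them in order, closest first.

5, 11

Distances from (7, 0):
1: √((8)² + (16)²) = √(64.0000 + 256.0000) = 17.89
2: √((5)² + (21)²) = √(25.0000 + 441.0000) = 21.59
3: √((-24)² + (33)²) = √(576.0000 + 1089.0000) = 40.80
4: √((-18)² + (-8)²) = √(324.0000 + 64.0000) = 19.70
5: √((8)² + (-8)²) = √(64.0000 + 64.0000) = 11.31
6: √((-31)² + (-20)²) = √(961.0000 + 400.0000) = 36.89
7: √((-20)² + (-14)²) = √(400.0000 + 196.0000) = 24.41
8: √((-36)² + (-8)²) = √(1296.0000 + 64.0000) = 36.88
9: √((-24)² + (20)²) = √(576.0000 + 400.0000) = 31.24
10: √((-15)² + (27)²) = √(225.0000 + 729.0000) = 30.89
11: √((0)² + (13)²) = √(0.0000 + 169.0000) = 13.00
Sorted: 5 (11.31) < 11 (13.00) < 1 (17.89) < 4 (19.70) < …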